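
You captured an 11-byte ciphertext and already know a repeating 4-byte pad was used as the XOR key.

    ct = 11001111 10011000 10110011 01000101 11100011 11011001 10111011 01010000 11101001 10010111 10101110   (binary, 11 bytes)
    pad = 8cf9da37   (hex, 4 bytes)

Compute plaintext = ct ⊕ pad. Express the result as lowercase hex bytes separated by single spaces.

The 4-byte key repeats, so the effective keystream is 8c f9 da 37 8c f9 da 37 8c f9 da.
byte 0: cf ⊕ 8c = 43
byte 1: 98 ⊕ f9 = 61
byte 2: b3 ⊕ da = 69
byte 3: 45 ⊕ 37 = 72
byte 4: e3 ⊕ 8c = 6f
byte 5: d9 ⊕ f9 = 20
byte 6: bb ⊕ da = 61
byte 7: 50 ⊕ 37 = 67
byte 8: e9 ⊕ 8c = 65
byte 9: 97 ⊕ f9 = 6e
byte 10: ae ⊕ da = 74

43 61 69 72 6f 20 61 67 65 6e 74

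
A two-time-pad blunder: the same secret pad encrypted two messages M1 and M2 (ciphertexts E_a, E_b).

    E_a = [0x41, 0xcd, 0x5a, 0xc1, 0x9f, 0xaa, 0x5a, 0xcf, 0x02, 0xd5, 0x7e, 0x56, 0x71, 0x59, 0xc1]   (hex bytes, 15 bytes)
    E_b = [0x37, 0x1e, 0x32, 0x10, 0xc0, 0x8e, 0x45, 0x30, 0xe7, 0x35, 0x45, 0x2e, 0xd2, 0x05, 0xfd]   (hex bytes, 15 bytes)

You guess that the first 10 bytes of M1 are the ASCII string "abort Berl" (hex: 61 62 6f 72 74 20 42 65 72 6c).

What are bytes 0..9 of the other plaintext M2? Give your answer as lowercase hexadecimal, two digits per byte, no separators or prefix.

17b107a32b045d9a978c

First, E_a ⊕ E_b = (M1 ⊕ K) ⊕ (M2 ⊕ K) = M1 ⊕ M2, so the key drops out. Then M2 = (M1 ⊕ M2) ⊕ M1 over the first 10 bytes.
byte 0: (41 XOR 37) XOR 61 = 76 XOR 61 = 17
byte 1: (cd XOR 1e) XOR 62 = d3 XOR 62 = b1
byte 2: (5a XOR 32) XOR 6f = 68 XOR 6f = 07
byte 3: (c1 XOR 10) XOR 72 = d1 XOR 72 = a3
byte 4: (9f XOR c0) XOR 74 = 5f XOR 74 = 2b
byte 5: (aa XOR 8e) XOR 20 = 24 XOR 20 = 04
byte 6: (5a XOR 45) XOR 42 = 1f XOR 42 = 5d
byte 7: (cf XOR 30) XOR 65 = ff XOR 65 = 9a
byte 8: (02 XOR e7) XOR 72 = e5 XOR 72 = 97
byte 9: (d5 XOR 35) XOR 6c = e0 XOR 6c = 8c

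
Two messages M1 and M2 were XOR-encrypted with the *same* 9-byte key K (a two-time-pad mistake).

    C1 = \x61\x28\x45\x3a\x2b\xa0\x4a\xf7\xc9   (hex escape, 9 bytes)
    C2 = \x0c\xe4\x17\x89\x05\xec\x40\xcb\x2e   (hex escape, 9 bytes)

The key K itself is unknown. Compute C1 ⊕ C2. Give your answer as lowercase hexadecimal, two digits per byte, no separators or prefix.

6dcc52b32e4c0a3ce7

C1 ⊕ C2 = (M1 ⊕ K) ⊕ (M2 ⊕ K) = M1 ⊕ M2 — the shared key cancels under XOR.
byte 0: 61 xor 0c = 6d
byte 1: 28 xor e4 = cc
byte 2: 45 xor 17 = 52
byte 3: 3a xor 89 = b3
byte 4: 2b xor 05 = 2e
byte 5: a0 xor ec = 4c
byte 6: 4a xor 40 = 0a
byte 7: f7 xor cb = 3c
byte 8: c9 xor 2e = e7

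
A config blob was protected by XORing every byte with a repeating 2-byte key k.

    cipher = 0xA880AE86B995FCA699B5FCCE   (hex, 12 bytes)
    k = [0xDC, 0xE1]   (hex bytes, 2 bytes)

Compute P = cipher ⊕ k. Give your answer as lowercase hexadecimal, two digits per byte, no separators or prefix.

The 2-byte key repeats, so the effective keystream is dc e1 dc e1 dc e1 dc e1 dc e1 dc e1.
byte 0: a8 xor dc = 74
byte 1: 80 xor e1 = 61
byte 2: ae xor dc = 72
byte 3: 86 xor e1 = 67
byte 4: b9 xor dc = 65
byte 5: 95 xor e1 = 74
byte 6: fc xor dc = 20
byte 7: a6 xor e1 = 47
byte 8: 99 xor dc = 45
byte 9: b5 xor e1 = 54
byte 10: fc xor dc = 20
byte 11: ce xor e1 = 2f

74617267657420474554202f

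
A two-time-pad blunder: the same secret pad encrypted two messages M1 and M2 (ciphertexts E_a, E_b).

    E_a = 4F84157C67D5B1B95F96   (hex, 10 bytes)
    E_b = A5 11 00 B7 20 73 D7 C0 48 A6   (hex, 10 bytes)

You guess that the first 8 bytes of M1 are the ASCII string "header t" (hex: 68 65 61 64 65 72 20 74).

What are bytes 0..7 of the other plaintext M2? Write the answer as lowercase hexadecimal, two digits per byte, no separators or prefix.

82f074af22d4460d

First, E_a ⊕ E_b = (M1 ⊕ K) ⊕ (M2 ⊕ K) = M1 ⊕ M2, so the key drops out. Then M2 = (M1 ⊕ M2) ⊕ M1 over the first 8 bytes.
byte 0: (4f ⊕ a5) ⊕ 68 = ea ⊕ 68 = 82
byte 1: (84 ⊕ 11) ⊕ 65 = 95 ⊕ 65 = f0
byte 2: (15 ⊕ 00) ⊕ 61 = 15 ⊕ 61 = 74
byte 3: (7c ⊕ b7) ⊕ 64 = cb ⊕ 64 = af
byte 4: (67 ⊕ 20) ⊕ 65 = 47 ⊕ 65 = 22
byte 5: (d5 ⊕ 73) ⊕ 72 = a6 ⊕ 72 = d4
byte 6: (b1 ⊕ d7) ⊕ 20 = 66 ⊕ 20 = 46
byte 7: (b9 ⊕ c0) ⊕ 74 = 79 ⊕ 74 = 0d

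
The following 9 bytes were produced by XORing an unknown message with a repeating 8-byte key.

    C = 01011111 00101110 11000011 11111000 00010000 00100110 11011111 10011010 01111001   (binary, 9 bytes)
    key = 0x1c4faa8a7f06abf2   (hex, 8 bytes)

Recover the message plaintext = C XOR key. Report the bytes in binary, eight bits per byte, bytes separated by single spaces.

The 8-byte key repeats, so the effective keystream is 1c 4f aa 8a 7f 06 ab f2 1c.
byte 0: 5f ^ 1c = 43
byte 1: 2e ^ 4f = 61
byte 2: c3 ^ aa = 69
byte 3: f8 ^ 8a = 72
byte 4: 10 ^ 7f = 6f
byte 5: 26 ^ 06 = 20
byte 6: df ^ ab = 74
byte 7: 9a ^ f2 = 68
byte 8: 79 ^ 1c = 65

01000011 01100001 01101001 01110010 01101111 00100000 01110100 01101000 01100101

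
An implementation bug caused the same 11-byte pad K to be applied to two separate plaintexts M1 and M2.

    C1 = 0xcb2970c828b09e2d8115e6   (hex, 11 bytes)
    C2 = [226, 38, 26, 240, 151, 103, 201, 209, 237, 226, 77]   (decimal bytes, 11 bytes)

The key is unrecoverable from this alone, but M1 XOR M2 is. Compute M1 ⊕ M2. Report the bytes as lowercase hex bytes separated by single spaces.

29 0f 6a 38 bf d7 57 fc 6c f7 ab

C1 ⊕ C2 = (M1 ⊕ K) ⊕ (M2 ⊕ K) = M1 ⊕ M2 — the shared key cancels under XOR.
cb ⊕ e2 = 29
29 ⊕ 26 = 0f
70 ⊕ 1a = 6a
c8 ⊕ f0 = 38
28 ⊕ 97 = bf
b0 ⊕ 67 = d7
9e ⊕ c9 = 57
2d ⊕ d1 = fc
81 ⊕ ed = 6c
15 ⊕ e2 = f7
e6 ⊕ 4d = ab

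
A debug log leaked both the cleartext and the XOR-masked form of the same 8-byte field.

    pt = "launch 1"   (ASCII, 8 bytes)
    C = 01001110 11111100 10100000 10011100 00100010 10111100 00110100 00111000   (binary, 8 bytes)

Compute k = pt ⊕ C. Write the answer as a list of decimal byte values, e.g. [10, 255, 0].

[34, 157, 213, 242, 65, 212, 20, 9]

Since C = pt ⊕ k, XORing both sides with pt gives k = pt ⊕ C.
01101100 ^ 01001110 = 00100010
01100001 ^ 11111100 = 10011101
01110101 ^ 10100000 = 11010101
01101110 ^ 10011100 = 11110010
01100011 ^ 00100010 = 01000001
01101000 ^ 10111100 = 11010100
00100000 ^ 00110100 = 00010100
00110001 ^ 00111000 = 00001001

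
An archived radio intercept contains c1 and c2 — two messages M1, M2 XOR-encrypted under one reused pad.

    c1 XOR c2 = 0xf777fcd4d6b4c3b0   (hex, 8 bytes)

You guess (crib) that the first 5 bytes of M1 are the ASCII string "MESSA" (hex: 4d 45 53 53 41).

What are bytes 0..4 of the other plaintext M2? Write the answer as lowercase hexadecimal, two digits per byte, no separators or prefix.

ba32af8797

Since c1 ⊕ c2 = M1 ⊕ M2, XORing with the guessed M1 bytes yields the corresponding M2 bytes: M2 = (c1 ⊕ c2) ⊕ M1.
byte 0: 11110111 xor 01001101 = 10111010
byte 1: 01110111 xor 01000101 = 00110010
byte 2: 11111100 xor 01010011 = 10101111
byte 3: 11010100 xor 01010011 = 10000111
byte 4: 11010110 xor 01000001 = 10010111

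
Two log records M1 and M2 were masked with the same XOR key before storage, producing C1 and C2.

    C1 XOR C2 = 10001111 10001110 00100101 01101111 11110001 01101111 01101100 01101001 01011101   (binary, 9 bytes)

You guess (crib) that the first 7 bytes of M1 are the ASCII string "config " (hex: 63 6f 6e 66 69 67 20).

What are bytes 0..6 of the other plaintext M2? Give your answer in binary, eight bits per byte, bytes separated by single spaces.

11101100 11100001 01001011 00001001 10011000 00001000 01001100

Since C1 ⊕ C2 = M1 ⊕ M2, XORing with the guessed M1 bytes yields the corresponding M2 bytes: M2 = (C1 ⊕ C2) ⊕ M1.
8f ^ 63 = ec
8e ^ 6f = e1
25 ^ 6e = 4b
6f ^ 66 = 09
f1 ^ 69 = 98
6f ^ 67 = 08
6c ^ 20 = 4c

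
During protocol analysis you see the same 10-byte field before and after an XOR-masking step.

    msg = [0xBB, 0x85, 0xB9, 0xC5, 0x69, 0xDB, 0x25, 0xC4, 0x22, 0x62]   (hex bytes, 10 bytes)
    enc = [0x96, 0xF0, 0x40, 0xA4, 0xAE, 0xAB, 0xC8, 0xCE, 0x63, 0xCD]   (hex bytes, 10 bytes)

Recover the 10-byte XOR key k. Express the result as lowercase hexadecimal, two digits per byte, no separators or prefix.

Since enc = msg ⊕ k, XORing both sides with msg gives k = msg ⊕ enc.
byte 0: 187 xor 150 =  45
byte 1: 133 xor 240 = 117
byte 2: 185 xor  64 = 249
byte 3: 197 xor 164 =  97
byte 4: 105 xor 174 = 199
byte 5: 219 xor 171 = 112
byte 6:  37 xor 200 = 237
byte 7: 196 xor 206 =  10
byte 8:  34 xor  99 =  65
byte 9:  98 xor 205 = 175

2d75f961c770ed0a41af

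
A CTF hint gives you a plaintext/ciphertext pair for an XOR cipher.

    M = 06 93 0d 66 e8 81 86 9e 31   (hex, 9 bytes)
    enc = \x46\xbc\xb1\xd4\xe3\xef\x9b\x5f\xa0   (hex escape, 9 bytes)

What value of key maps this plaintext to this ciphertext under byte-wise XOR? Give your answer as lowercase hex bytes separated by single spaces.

40 2f bc b2 0b 6e 1d c1 91

Since enc = M ⊕ key, XORing both sides with M gives key = M ⊕ enc.
00000110 XOR 01000110 = 01000000
10010011 XOR 10111100 = 00101111
00001101 XOR 10110001 = 10111100
01100110 XOR 11010100 = 10110010
11101000 XOR 11100011 = 00001011
10000001 XOR 11101111 = 01101110
10000110 XOR 10011011 = 00011101
10011110 XOR 01011111 = 11000001
00110001 XOR 10100000 = 10010001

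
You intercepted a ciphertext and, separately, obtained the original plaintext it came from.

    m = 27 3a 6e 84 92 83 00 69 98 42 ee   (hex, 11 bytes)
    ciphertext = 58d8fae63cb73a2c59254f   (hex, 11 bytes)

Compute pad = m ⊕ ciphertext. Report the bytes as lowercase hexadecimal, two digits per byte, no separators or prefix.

7fe29462ae343a45c167a1

Since ciphertext = m ⊕ pad, XORing both sides with m gives pad = m ⊕ ciphertext.
27 xor 58 = 7f
3a xor d8 = e2
6e xor fa = 94
84 xor e6 = 62
92 xor 3c = ae
83 xor b7 = 34
00 xor 3a = 3a
69 xor 2c = 45
98 xor 59 = c1
42 xor 25 = 67
ee xor 4f = a1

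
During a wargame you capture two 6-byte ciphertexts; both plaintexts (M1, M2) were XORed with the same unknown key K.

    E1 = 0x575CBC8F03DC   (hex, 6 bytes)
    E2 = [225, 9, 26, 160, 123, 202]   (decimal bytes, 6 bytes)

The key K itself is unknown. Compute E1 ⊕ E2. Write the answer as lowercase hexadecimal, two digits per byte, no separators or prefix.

E1 ⊕ E2 = (M1 ⊕ K) ⊕ (M2 ⊕ K) = M1 ⊕ M2 — the shared key cancels under XOR.
byte 0: 57 ^ e1 = b6
byte 1: 5c ^ 09 = 55
byte 2: bc ^ 1a = a6
byte 3: 8f ^ a0 = 2f
byte 4: 03 ^ 7b = 78
byte 5: dc ^ ca = 16

b655a62f7816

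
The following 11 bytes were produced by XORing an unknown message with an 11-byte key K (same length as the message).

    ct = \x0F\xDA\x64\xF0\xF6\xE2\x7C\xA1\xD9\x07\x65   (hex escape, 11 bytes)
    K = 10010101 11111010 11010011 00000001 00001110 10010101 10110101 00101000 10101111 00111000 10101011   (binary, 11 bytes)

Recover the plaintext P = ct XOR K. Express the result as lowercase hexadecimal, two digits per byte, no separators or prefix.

00001111 xor 10010101 = 10011010
11011010 xor 11111010 = 00100000
01100100 xor 11010011 = 10110111
11110000 xor 00000001 = 11110001
11110110 xor 00001110 = 11111000
11100010 xor 10010101 = 01110111
01111100 xor 10110101 = 11001001
10100001 xor 00101000 = 10001001
11011001 xor 10101111 = 01110110
00000111 xor 00111000 = 00111111
01100101 xor 10101011 = 11001110

9a20b7f1f877c989763fce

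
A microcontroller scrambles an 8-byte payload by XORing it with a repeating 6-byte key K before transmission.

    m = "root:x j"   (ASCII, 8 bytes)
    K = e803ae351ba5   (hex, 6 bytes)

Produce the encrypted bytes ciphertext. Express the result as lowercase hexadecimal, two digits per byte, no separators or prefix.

9a6cc14121ddc869

The 6-byte key repeats, so the effective keystream is e8 03 ae 35 1b a5 e8 03.
byte 0: 114 xor 232 = 154
byte 1: 111 xor   3 = 108
byte 2: 111 xor 174 = 193
byte 3: 116 xor  53 =  65
byte 4:  58 xor  27 =  33
byte 5: 120 xor 165 = 221
byte 6:  32 xor 232 = 200
byte 7: 106 xor   3 = 105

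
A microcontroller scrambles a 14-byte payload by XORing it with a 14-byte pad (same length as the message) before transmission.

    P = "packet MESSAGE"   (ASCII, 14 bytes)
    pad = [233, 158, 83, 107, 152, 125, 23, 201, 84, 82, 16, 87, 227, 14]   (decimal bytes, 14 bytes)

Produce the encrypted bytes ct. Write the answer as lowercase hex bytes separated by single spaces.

99 ff 30 00 fd 09 37 84 11 01 43 16 a4 4b

112 ^ 233 = 153
 97 ^ 158 = 255
 99 ^  83 =  48
107 ^ 107 =   0
101 ^ 152 = 253
116 ^ 125 =   9
 32 ^  23 =  55
 77 ^ 201 = 132
 69 ^  84 =  17
 83 ^  82 =   1
 83 ^  16 =  67
 65 ^  87 =  22
 71 ^ 227 = 164
 69 ^  14 =  75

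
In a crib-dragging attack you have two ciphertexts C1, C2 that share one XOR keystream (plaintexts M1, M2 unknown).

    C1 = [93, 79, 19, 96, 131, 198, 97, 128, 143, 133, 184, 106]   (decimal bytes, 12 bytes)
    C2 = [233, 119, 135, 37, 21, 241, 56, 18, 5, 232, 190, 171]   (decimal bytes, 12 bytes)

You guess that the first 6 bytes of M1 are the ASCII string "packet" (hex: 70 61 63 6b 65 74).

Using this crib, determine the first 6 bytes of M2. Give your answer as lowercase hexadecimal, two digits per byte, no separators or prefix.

c459f72ef343

First, C1 ⊕ C2 = (M1 ⊕ K) ⊕ (M2 ⊕ K) = M1 ⊕ M2, so the key drops out. Then M2 = (M1 ⊕ M2) ⊕ M1 over the first 6 bytes.
byte 0: (5d xor e9) xor 70 = b4 xor 70 = c4
byte 1: (4f xor 77) xor 61 = 38 xor 61 = 59
byte 2: (13 xor 87) xor 63 = 94 xor 63 = f7
byte 3: (60 xor 25) xor 6b = 45 xor 6b = 2e
byte 4: (83 xor 15) xor 65 = 96 xor 65 = f3
byte 5: (c6 xor f1) xor 74 = 37 xor 74 = 43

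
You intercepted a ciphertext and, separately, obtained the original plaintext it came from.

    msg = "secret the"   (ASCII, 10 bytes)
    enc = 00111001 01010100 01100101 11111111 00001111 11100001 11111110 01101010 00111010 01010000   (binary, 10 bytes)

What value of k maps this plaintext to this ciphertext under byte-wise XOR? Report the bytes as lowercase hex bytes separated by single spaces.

4a 31 06 8d 6a 95 de 1e 52 35

Since enc = msg ⊕ k, XORing both sides with msg gives k = msg ⊕ enc.
73 ^ 39 = 4a
65 ^ 54 = 31
63 ^ 65 = 06
72 ^ ff = 8d
65 ^ 0f = 6a
74 ^ e1 = 95
20 ^ fe = de
74 ^ 6a = 1e
68 ^ 3a = 52
65 ^ 50 = 35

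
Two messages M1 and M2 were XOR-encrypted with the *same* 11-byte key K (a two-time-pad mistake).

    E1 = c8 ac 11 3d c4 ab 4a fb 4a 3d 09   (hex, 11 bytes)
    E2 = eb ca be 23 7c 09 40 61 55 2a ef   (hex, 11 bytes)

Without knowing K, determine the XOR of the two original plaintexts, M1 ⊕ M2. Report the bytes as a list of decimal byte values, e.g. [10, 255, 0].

[35, 102, 175, 30, 184, 162, 10, 154, 31, 23, 230]

E1 ⊕ E2 = (M1 ⊕ K) ⊕ (M2 ⊕ K) = M1 ⊕ M2 — the shared key cancels under XOR.
byte 0: c8 XOR eb = 23
byte 1: ac XOR ca = 66
byte 2: 11 XOR be = af
byte 3: 3d XOR 23 = 1e
byte 4: c4 XOR 7c = b8
byte 5: ab XOR 09 = a2
byte 6: 4a XOR 40 = 0a
byte 7: fb XOR 61 = 9a
byte 8: 4a XOR 55 = 1f
byte 9: 3d XOR 2a = 17
byte 10: 09 XOR ef = e6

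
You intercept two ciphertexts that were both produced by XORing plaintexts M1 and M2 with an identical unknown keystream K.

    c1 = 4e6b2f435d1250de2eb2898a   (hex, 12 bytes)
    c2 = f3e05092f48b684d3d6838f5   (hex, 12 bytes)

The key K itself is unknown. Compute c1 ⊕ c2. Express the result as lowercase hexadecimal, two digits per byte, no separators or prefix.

bd8b7fd1a999389313dab17f

c1 ⊕ c2 = (M1 ⊕ K) ⊕ (M2 ⊕ K) = M1 ⊕ M2 — the shared key cancels under XOR.
01001110 ⊕ 11110011 = 10111101
01101011 ⊕ 11100000 = 10001011
00101111 ⊕ 01010000 = 01111111
01000011 ⊕ 10010010 = 11010001
01011101 ⊕ 11110100 = 10101001
00010010 ⊕ 10001011 = 10011001
01010000 ⊕ 01101000 = 00111000
11011110 ⊕ 01001101 = 10010011
00101110 ⊕ 00111101 = 00010011
10110010 ⊕ 01101000 = 11011010
10001001 ⊕ 00111000 = 10110001
10001010 ⊕ 11110101 = 01111111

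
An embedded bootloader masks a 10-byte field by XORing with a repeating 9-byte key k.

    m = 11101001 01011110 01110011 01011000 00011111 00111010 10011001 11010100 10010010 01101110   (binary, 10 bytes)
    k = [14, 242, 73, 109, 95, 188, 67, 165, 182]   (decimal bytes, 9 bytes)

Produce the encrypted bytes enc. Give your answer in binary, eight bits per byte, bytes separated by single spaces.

11100111 10101100 00111010 00110101 01000000 10000110 11011010 01110001 00100100 01100000

The 9-byte key repeats, so the effective keystream is 0e f2 49 6d 5f bc 43 a5 b6 0e.
byte 0: e9 ^ 0e = e7
byte 1: 5e ^ f2 = ac
byte 2: 73 ^ 49 = 3a
byte 3: 58 ^ 6d = 35
byte 4: 1f ^ 5f = 40
byte 5: 3a ^ bc = 86
byte 6: 99 ^ 43 = da
byte 7: d4 ^ a5 = 71
byte 8: 92 ^ b6 = 24
byte 9: 6e ^ 0e = 60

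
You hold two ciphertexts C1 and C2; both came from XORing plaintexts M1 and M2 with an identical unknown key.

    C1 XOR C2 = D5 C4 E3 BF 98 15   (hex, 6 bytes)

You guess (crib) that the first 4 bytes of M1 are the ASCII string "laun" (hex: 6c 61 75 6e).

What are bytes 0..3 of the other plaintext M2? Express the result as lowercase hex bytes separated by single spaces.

Since C1 ⊕ C2 = M1 ⊕ M2, XORing with the guessed M1 bytes yields the corresponding M2 bytes: M2 = (C1 ⊕ C2) ⊕ M1.
d5 XOR 6c = b9
c4 XOR 61 = a5
e3 XOR 75 = 96
bf XOR 6e = d1

b9 a5 96 d1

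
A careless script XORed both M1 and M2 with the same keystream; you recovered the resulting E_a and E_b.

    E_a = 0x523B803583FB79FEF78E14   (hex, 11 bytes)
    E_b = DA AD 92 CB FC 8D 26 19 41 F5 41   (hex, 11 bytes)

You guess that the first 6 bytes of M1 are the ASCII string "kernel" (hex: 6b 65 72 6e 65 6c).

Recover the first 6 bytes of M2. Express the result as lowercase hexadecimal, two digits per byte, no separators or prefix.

First, E_a ⊕ E_b = (M1 ⊕ K) ⊕ (M2 ⊕ K) = M1 ⊕ M2, so the key drops out. Then M2 = (M1 ⊕ M2) ⊕ M1 over the first 6 bytes.
byte 0: (52 XOR da) XOR 6b = 88 XOR 6b = e3
byte 1: (3b XOR ad) XOR 65 = 96 XOR 65 = f3
byte 2: (80 XOR 92) XOR 72 = 12 XOR 72 = 60
byte 3: (35 XOR cb) XOR 6e = fe XOR 6e = 90
byte 4: (83 XOR fc) XOR 65 = 7f XOR 65 = 1a
byte 5: (fb XOR 8d) XOR 6c = 76 XOR 6c = 1a

e3f360901a1a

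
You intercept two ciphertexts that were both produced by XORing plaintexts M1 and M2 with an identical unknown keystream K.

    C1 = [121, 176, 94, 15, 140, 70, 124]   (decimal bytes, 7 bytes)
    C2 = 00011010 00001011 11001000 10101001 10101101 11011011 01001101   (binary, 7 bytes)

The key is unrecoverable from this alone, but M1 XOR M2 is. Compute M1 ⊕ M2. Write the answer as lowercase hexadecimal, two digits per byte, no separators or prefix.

C1 ⊕ C2 = (M1 ⊕ K) ⊕ (M2 ⊕ K) = M1 ⊕ M2 — the shared key cancels under XOR.
79 XOR 1a = 63
b0 XOR 0b = bb
5e XOR c8 = 96
0f XOR a9 = a6
8c XOR ad = 21
46 XOR db = 9d
7c XOR 4d = 31

63bb96a6219d31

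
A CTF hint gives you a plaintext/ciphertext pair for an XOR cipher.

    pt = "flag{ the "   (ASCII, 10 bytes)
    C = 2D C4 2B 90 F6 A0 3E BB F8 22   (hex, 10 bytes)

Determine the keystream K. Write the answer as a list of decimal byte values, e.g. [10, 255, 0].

[75, 168, 74, 247, 141, 128, 74, 211, 157, 2]

Since C = pt ⊕ K, XORing both sides with pt gives K = pt ⊕ C.
66 XOR 2d = 4b
6c XOR c4 = a8
61 XOR 2b = 4a
67 XOR 90 = f7
7b XOR f6 = 8d
20 XOR a0 = 80
74 XOR 3e = 4a
68 XOR bb = d3
65 XOR f8 = 9d
20 XOR 22 = 02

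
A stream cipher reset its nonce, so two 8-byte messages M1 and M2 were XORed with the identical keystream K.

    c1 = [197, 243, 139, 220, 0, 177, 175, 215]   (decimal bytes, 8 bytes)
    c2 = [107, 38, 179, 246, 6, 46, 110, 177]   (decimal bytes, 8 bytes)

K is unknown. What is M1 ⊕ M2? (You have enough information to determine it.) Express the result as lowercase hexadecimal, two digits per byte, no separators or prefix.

aed5382a069fc166

c1 ⊕ c2 = (M1 ⊕ K) ⊕ (M2 ⊕ K) = M1 ⊕ M2 — the shared key cancels under XOR.
c5 ⊕ 6b = ae
f3 ⊕ 26 = d5
8b ⊕ b3 = 38
dc ⊕ f6 = 2a
00 ⊕ 06 = 06
b1 ⊕ 2e = 9f
af ⊕ 6e = c1
d7 ⊕ b1 = 66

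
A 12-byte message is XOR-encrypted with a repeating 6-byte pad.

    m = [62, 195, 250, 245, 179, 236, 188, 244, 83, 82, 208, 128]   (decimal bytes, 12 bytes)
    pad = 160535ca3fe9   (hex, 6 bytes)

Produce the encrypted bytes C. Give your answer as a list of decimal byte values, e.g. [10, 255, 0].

[40, 198, 207, 63, 140, 5, 170, 241, 102, 152, 239, 105]

The 6-byte key repeats, so the effective keystream is 16 05 35 ca 3f e9 16 05 35 ca 3f e9.
byte 0: 3e ^ 16 = 28
byte 1: c3 ^ 05 = c6
byte 2: fa ^ 35 = cf
byte 3: f5 ^ ca = 3f
byte 4: b3 ^ 3f = 8c
byte 5: ec ^ e9 = 05
byte 6: bc ^ 16 = aa
byte 7: f4 ^ 05 = f1
byte 8: 53 ^ 35 = 66
byte 9: 52 ^ ca = 98
byte 10: d0 ^ 3f = ef
byte 11: 80 ^ e9 = 69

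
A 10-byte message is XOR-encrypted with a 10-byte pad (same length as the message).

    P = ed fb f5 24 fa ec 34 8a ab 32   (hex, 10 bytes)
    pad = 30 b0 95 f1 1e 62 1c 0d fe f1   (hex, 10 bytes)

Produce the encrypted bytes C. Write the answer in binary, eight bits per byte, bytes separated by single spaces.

11011101 01001011 01100000 11010101 11100100 10001110 00101000 10000111 01010101 11000011

ed xor 30 = dd
fb xor b0 = 4b
f5 xor 95 = 60
24 xor f1 = d5
fa xor 1e = e4
ec xor 62 = 8e
34 xor 1c = 28
8a xor 0d = 87
ab xor fe = 55
32 xor f1 = c3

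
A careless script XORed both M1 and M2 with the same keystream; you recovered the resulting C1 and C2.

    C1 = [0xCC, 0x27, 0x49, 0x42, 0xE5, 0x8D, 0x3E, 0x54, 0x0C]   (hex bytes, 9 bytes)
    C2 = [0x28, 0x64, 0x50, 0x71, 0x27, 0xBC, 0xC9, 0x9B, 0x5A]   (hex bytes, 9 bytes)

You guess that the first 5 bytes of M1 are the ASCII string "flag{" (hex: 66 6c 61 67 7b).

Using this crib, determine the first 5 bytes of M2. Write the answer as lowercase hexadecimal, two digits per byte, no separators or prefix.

822f7854b9

First, C1 ⊕ C2 = (M1 ⊕ K) ⊕ (M2 ⊕ K) = M1 ⊕ M2, so the key drops out. Then M2 = (M1 ⊕ M2) ⊕ M1 over the first 5 bytes.
byte 0: (cc ⊕ 28) ⊕ 66 = e4 ⊕ 66 = 82
byte 1: (27 ⊕ 64) ⊕ 6c = 43 ⊕ 6c = 2f
byte 2: (49 ⊕ 50) ⊕ 61 = 19 ⊕ 61 = 78
byte 3: (42 ⊕ 71) ⊕ 67 = 33 ⊕ 67 = 54
byte 4: (e5 ⊕ 27) ⊕ 7b = c2 ⊕ 7b = b9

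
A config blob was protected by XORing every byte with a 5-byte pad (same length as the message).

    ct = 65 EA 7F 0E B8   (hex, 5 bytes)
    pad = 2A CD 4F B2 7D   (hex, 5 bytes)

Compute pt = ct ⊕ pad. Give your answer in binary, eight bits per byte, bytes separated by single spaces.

XOR is its own inverse, so applying the key byte-wise gives the result directly.
byte 0: 01100101 ^ 00101010 = 01001111
byte 1: 11101010 ^ 11001101 = 00100111
byte 2: 01111111 ^ 01001111 = 00110000
byte 3: 00001110 ^ 10110010 = 10111100
byte 4: 10111000 ^ 01111101 = 11000101

01001111 00100111 00110000 10111100 11000101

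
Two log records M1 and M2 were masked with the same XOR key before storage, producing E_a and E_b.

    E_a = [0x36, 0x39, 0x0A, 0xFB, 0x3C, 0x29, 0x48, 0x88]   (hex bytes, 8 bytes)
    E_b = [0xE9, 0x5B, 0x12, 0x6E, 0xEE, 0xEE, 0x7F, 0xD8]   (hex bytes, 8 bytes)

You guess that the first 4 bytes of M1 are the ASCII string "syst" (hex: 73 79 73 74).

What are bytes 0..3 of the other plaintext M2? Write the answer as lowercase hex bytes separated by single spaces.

First, E_a ⊕ E_b = (M1 ⊕ K) ⊕ (M2 ⊕ K) = M1 ⊕ M2, so the key drops out. Then M2 = (M1 ⊕ M2) ⊕ M1 over the first 4 bytes.
byte 0: (36 xor e9) xor 73 = df xor 73 = ac
byte 1: (39 xor 5b) xor 79 = 62 xor 79 = 1b
byte 2: (0a xor 12) xor 73 = 18 xor 73 = 6b
byte 3: (fb xor 6e) xor 74 = 95 xor 74 = e1

ac 1b 6b e1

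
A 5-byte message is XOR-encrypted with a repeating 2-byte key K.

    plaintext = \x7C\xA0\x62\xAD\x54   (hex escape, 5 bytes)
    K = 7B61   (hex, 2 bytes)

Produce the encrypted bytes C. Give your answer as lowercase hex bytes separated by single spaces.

07 c1 19 cc 2f

The 2-byte key repeats, so the effective keystream is 7b 61 7b 61 7b.
byte 0: 01111100 ⊕ 01111011 = 00000111
byte 1: 10100000 ⊕ 01100001 = 11000001
byte 2: 01100010 ⊕ 01111011 = 00011001
byte 3: 10101101 ⊕ 01100001 = 11001100
byte 4: 01010100 ⊕ 01111011 = 00101111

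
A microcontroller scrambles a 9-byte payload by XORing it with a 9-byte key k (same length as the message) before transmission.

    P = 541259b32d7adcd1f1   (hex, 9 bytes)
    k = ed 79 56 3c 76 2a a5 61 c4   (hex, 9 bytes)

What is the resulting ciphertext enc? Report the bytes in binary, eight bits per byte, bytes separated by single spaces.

10111001 01101011 00001111 10001111 01011011 01010000 01111001 10110000 00110101

XOR is its own inverse, so applying the key byte-wise gives the result directly.
byte 0: 54 ⊕ ed = b9
byte 1: 12 ⊕ 79 = 6b
byte 2: 59 ⊕ 56 = 0f
byte 3: b3 ⊕ 3c = 8f
byte 4: 2d ⊕ 76 = 5b
byte 5: 7a ⊕ 2a = 50
byte 6: dc ⊕ a5 = 79
byte 7: d1 ⊕ 61 = b0
byte 8: f1 ⊕ c4 = 35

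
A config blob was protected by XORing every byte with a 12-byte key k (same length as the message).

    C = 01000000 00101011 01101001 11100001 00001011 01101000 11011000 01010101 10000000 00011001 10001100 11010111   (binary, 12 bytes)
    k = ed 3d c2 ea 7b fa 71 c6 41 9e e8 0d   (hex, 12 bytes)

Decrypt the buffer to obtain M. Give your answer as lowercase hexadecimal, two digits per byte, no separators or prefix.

byte 0: 01000000 ⊕ 11101101 = 10101101
byte 1: 00101011 ⊕ 00111101 = 00010110
byte 2: 01101001 ⊕ 11000010 = 10101011
byte 3: 11100001 ⊕ 11101010 = 00001011
byte 4: 00001011 ⊕ 01111011 = 01110000
byte 5: 01101000 ⊕ 11111010 = 10010010
byte 6: 11011000 ⊕ 01110001 = 10101001
byte 7: 01010101 ⊕ 11000110 = 10010011
byte 8: 10000000 ⊕ 01000001 = 11000001
byte 9: 00011001 ⊕ 10011110 = 10000111
byte 10: 10001100 ⊕ 11101000 = 01100100
byte 11: 11010111 ⊕ 00001101 = 11011010

ad16ab0b7092a993c18764da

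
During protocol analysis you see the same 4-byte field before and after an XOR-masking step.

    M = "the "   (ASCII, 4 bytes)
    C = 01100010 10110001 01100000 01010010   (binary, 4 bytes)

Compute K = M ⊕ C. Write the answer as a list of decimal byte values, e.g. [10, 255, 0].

[22, 217, 5, 114]

Since C = M ⊕ K, XORing both sides with M gives K = M ⊕ C.
byte 0: 116 ^  98 =  22
byte 1: 104 ^ 177 = 217
byte 2: 101 ^  96 =   5
byte 3:  32 ^  82 = 114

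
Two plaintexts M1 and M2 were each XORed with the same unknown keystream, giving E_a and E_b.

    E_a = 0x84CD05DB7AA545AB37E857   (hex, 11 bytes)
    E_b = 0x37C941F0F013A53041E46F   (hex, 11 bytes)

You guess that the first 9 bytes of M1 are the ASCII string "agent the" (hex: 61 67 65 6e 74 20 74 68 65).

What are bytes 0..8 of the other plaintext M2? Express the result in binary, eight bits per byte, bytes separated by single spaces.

First, E_a ⊕ E_b = (M1 ⊕ K) ⊕ (M2 ⊕ K) = M1 ⊕ M2, so the key drops out. Then M2 = (M1 ⊕ M2) ⊕ M1 over the first 9 bytes.
byte 0: (84 xor 37) xor 61 = b3 xor 61 = d2
byte 1: (cd xor c9) xor 67 = 04 xor 67 = 63
byte 2: (05 xor 41) xor 65 = 44 xor 65 = 21
byte 3: (db xor f0) xor 6e = 2b xor 6e = 45
byte 4: (7a xor f0) xor 74 = 8a xor 74 = fe
byte 5: (a5 xor 13) xor 20 = b6 xor 20 = 96
byte 6: (45 xor a5) xor 74 = e0 xor 74 = 94
byte 7: (ab xor 30) xor 68 = 9b xor 68 = f3
byte 8: (37 xor 41) xor 65 = 76 xor 65 = 13

11010010 01100011 00100001 01000101 11111110 10010110 10010100 11110011 00010011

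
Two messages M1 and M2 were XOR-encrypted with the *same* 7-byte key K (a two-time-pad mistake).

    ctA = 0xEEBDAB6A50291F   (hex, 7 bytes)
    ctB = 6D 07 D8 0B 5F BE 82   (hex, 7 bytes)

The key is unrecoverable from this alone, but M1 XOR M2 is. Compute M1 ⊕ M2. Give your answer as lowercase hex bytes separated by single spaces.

83 ba 73 61 0f 97 9d

ctA ⊕ ctB = (M1 ⊕ K) ⊕ (M2 ⊕ K) = M1 ⊕ M2 — the shared key cancels under XOR.
ee ^ 6d = 83
bd ^ 07 = ba
ab ^ d8 = 73
6a ^ 0b = 61
50 ^ 5f = 0f
29 ^ be = 97
1f ^ 82 = 9d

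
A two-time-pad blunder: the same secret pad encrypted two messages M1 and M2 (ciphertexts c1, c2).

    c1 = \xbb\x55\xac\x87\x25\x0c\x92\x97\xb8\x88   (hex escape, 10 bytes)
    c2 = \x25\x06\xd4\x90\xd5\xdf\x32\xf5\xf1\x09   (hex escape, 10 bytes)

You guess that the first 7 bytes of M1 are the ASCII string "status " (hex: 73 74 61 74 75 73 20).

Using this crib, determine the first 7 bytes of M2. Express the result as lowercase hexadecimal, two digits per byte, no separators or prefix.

ed27196385a080

First, c1 ⊕ c2 = (M1 ⊕ K) ⊕ (M2 ⊕ K) = M1 ⊕ M2, so the key drops out. Then M2 = (M1 ⊕ M2) ⊕ M1 over the first 7 bytes.
byte 0: (bb ⊕ 25) ⊕ 73 = 9e ⊕ 73 = ed
byte 1: (55 ⊕ 06) ⊕ 74 = 53 ⊕ 74 = 27
byte 2: (ac ⊕ d4) ⊕ 61 = 78 ⊕ 61 = 19
byte 3: (87 ⊕ 90) ⊕ 74 = 17 ⊕ 74 = 63
byte 4: (25 ⊕ d5) ⊕ 75 = f0 ⊕ 75 = 85
byte 5: (0c ⊕ df) ⊕ 73 = d3 ⊕ 73 = a0
byte 6: (92 ⊕ 32) ⊕ 20 = a0 ⊕ 20 = 80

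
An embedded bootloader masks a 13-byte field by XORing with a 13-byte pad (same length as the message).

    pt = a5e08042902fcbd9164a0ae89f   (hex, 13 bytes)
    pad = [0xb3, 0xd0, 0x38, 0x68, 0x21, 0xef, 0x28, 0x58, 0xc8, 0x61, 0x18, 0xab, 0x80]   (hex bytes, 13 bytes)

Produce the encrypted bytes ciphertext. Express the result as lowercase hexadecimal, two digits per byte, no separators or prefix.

byte 0: a5 xor b3 = 16
byte 1: e0 xor d0 = 30
byte 2: 80 xor 38 = b8
byte 3: 42 xor 68 = 2a
byte 4: 90 xor 21 = b1
byte 5: 2f xor ef = c0
byte 6: cb xor 28 = e3
byte 7: d9 xor 58 = 81
byte 8: 16 xor c8 = de
byte 9: 4a xor 61 = 2b
byte 10: 0a xor 18 = 12
byte 11: e8 xor ab = 43
byte 12: 9f xor 80 = 1f

1630b82ab1c0e381de2b12431f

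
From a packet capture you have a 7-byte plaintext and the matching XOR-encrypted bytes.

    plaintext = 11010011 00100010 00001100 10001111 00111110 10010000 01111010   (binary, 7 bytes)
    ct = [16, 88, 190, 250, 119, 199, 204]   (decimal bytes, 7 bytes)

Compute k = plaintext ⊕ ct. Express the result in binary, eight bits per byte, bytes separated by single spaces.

Since ct = plaintext ⊕ k, XORing both sides with plaintext gives k = plaintext ⊕ ct.
byte 0: 11010011 ⊕ 00010000 = 11000011
byte 1: 00100010 ⊕ 01011000 = 01111010
byte 2: 00001100 ⊕ 10111110 = 10110010
byte 3: 10001111 ⊕ 11111010 = 01110101
byte 4: 00111110 ⊕ 01110111 = 01001001
byte 5: 10010000 ⊕ 11000111 = 01010111
byte 6: 01111010 ⊕ 11001100 = 10110110

11000011 01111010 10110010 01110101 01001001 01010111 10110110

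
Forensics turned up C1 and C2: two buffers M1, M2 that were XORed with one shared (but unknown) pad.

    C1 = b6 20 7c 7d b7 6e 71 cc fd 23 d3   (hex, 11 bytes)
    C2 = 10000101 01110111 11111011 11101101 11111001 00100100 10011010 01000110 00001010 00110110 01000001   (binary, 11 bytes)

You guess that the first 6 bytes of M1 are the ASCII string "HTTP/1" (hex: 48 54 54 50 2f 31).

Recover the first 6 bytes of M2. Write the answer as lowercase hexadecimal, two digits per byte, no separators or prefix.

7b03d3c0617b

First, C1 ⊕ C2 = (M1 ⊕ K) ⊕ (M2 ⊕ K) = M1 ⊕ M2, so the key drops out. Then M2 = (M1 ⊕ M2) ⊕ M1 over the first 6 bytes.
byte 0: (b6 ^ 85) ^ 48 = 33 ^ 48 = 7b
byte 1: (20 ^ 77) ^ 54 = 57 ^ 54 = 03
byte 2: (7c ^ fb) ^ 54 = 87 ^ 54 = d3
byte 3: (7d ^ ed) ^ 50 = 90 ^ 50 = c0
byte 4: (b7 ^ f9) ^ 2f = 4e ^ 2f = 61
byte 5: (6e ^ 24) ^ 31 = 4a ^ 31 = 7b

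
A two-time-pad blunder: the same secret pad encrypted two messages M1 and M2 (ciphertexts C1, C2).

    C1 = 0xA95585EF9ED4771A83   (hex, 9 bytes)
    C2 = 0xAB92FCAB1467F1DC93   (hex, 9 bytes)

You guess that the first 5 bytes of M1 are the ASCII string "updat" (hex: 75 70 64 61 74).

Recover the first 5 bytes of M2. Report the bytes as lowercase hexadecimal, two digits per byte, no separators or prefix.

First, C1 ⊕ C2 = (M1 ⊕ K) ⊕ (M2 ⊕ K) = M1 ⊕ M2, so the key drops out. Then M2 = (M1 ⊕ M2) ⊕ M1 over the first 5 bytes.
byte 0: (a9 xor ab) xor 75 = 02 xor 75 = 77
byte 1: (55 xor 92) xor 70 = c7 xor 70 = b7
byte 2: (85 xor fc) xor 64 = 79 xor 64 = 1d
byte 3: (ef xor ab) xor 61 = 44 xor 61 = 25
byte 4: (9e xor 14) xor 74 = 8a xor 74 = fe

77b71d25fe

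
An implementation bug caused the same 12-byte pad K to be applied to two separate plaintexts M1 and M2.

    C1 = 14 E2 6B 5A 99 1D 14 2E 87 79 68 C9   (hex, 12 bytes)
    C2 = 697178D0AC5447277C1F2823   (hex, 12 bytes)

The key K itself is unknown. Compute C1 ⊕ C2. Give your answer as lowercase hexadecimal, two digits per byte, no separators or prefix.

C1 ⊕ C2 = (M1 ⊕ K) ⊕ (M2 ⊕ K) = M1 ⊕ M2 — the shared key cancels under XOR.
byte 0: 14 ⊕ 69 = 7d
byte 1: e2 ⊕ 71 = 93
byte 2: 6b ⊕ 78 = 13
byte 3: 5a ⊕ d0 = 8a
byte 4: 99 ⊕ ac = 35
byte 5: 1d ⊕ 54 = 49
byte 6: 14 ⊕ 47 = 53
byte 7: 2e ⊕ 27 = 09
byte 8: 87 ⊕ 7c = fb
byte 9: 79 ⊕ 1f = 66
byte 10: 68 ⊕ 28 = 40
byte 11: c9 ⊕ 23 = ea

7d93138a35495309fb6640ea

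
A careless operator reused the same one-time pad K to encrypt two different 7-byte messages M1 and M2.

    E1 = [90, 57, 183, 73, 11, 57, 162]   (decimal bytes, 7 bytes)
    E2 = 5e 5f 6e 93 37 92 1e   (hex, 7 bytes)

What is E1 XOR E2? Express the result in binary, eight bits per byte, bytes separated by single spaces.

E1 ⊕ E2 = (M1 ⊕ K) ⊕ (M2 ⊕ K) = M1 ⊕ M2 — the shared key cancels under XOR.
5a ⊕ 5e = 04
39 ⊕ 5f = 66
b7 ⊕ 6e = d9
49 ⊕ 93 = da
0b ⊕ 37 = 3c
39 ⊕ 92 = ab
a2 ⊕ 1e = bc

00000100 01100110 11011001 11011010 00111100 10101011 10111100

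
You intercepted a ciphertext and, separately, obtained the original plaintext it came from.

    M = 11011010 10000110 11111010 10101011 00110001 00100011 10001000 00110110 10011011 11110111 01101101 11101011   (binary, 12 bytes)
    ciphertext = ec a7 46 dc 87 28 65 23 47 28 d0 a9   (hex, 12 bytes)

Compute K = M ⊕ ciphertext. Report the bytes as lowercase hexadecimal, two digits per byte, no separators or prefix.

3621bc77b60bed15dcdfbd42

Since ciphertext = M ⊕ K, XORing both sides with M gives K = M ⊕ ciphertext.
byte 0: da ^ ec = 36
byte 1: 86 ^ a7 = 21
byte 2: fa ^ 46 = bc
byte 3: ab ^ dc = 77
byte 4: 31 ^ 87 = b6
byte 5: 23 ^ 28 = 0b
byte 6: 88 ^ 65 = ed
byte 7: 36 ^ 23 = 15
byte 8: 9b ^ 47 = dc
byte 9: f7 ^ 28 = df
byte 10: 6d ^ d0 = bd
byte 11: eb ^ a9 = 42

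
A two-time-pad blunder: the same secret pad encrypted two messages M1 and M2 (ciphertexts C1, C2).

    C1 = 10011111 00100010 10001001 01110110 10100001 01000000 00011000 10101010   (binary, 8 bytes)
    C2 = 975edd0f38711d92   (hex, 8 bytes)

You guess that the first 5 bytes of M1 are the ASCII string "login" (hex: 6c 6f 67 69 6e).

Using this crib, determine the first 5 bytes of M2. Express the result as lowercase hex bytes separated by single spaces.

First, C1 ⊕ C2 = (M1 ⊕ K) ⊕ (M2 ⊕ K) = M1 ⊕ M2, so the key drops out. Then M2 = (M1 ⊕ M2) ⊕ M1 over the first 5 bytes.
byte 0: (9f XOR 97) XOR 6c = 08 XOR 6c = 64
byte 1: (22 XOR 5e) XOR 6f = 7c XOR 6f = 13
byte 2: (89 XOR dd) XOR 67 = 54 XOR 67 = 33
byte 3: (76 XOR 0f) XOR 69 = 79 XOR 69 = 10
byte 4: (a1 XOR 38) XOR 6e = 99 XOR 6e = f7

64 13 33 10 f7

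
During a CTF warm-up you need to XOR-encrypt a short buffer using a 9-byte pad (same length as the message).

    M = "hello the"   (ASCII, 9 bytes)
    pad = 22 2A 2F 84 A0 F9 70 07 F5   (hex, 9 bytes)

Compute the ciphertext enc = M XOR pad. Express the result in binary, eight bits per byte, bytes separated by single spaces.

XOR is its own inverse, so applying the key byte-wise gives the result directly.
01101000 ⊕ 00100010 = 01001010
01100101 ⊕ 00101010 = 01001111
01101100 ⊕ 00101111 = 01000011
01101100 ⊕ 10000100 = 11101000
01101111 ⊕ 10100000 = 11001111
00100000 ⊕ 11111001 = 11011001
01110100 ⊕ 01110000 = 00000100
01101000 ⊕ 00000111 = 01101111
01100101 ⊕ 11110101 = 10010000

01001010 01001111 01000011 11101000 11001111 11011001 00000100 01101111 10010000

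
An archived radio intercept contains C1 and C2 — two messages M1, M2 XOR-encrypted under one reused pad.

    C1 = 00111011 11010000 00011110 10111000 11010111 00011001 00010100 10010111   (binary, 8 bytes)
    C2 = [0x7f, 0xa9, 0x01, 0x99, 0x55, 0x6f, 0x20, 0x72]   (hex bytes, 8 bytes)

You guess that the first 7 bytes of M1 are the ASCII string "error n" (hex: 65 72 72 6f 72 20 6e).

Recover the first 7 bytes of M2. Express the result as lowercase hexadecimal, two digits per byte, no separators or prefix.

First, C1 ⊕ C2 = (M1 ⊕ K) ⊕ (M2 ⊕ K) = M1 ⊕ M2, so the key drops out. Then M2 = (M1 ⊕ M2) ⊕ M1 over the first 7 bytes.
byte 0: (3b XOR 7f) XOR 65 = 44 XOR 65 = 21
byte 1: (d0 XOR a9) XOR 72 = 79 XOR 72 = 0b
byte 2: (1e XOR 01) XOR 72 = 1f XOR 72 = 6d
byte 3: (b8 XOR 99) XOR 6f = 21 XOR 6f = 4e
byte 4: (d7 XOR 55) XOR 72 = 82 XOR 72 = f0
byte 5: (19 XOR 6f) XOR 20 = 76 XOR 20 = 56
byte 6: (14 XOR 20) XOR 6e = 34 XOR 6e = 5a

210b6d4ef0565a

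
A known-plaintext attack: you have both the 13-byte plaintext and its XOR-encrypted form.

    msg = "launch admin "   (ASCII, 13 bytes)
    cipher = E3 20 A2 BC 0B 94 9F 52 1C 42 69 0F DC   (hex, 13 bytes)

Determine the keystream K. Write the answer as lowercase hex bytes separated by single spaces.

Since cipher = msg ⊕ K, XORing both sides with msg gives K = msg ⊕ cipher.
108 ⊕ 227 = 143
 97 ⊕  32 =  65
117 ⊕ 162 = 215
110 ⊕ 188 = 210
 99 ⊕  11 = 104
104 ⊕ 148 = 252
 32 ⊕ 159 = 191
 97 ⊕  82 =  51
100 ⊕  28 = 120
109 ⊕  66 =  47
105 ⊕ 105 =   0
110 ⊕  15 =  97
 32 ⊕ 220 = 252

8f 41 d7 d2 68 fc bf 33 78 2f 00 61 fc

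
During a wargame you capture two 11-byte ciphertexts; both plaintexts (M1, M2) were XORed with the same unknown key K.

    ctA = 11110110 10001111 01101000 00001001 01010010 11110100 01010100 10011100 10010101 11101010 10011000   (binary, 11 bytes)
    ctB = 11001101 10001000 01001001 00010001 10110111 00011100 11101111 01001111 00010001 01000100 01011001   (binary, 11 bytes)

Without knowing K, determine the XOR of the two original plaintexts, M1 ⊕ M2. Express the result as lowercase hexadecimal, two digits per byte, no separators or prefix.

3b072118e5e8bbd384aec1

ctA ⊕ ctB = (M1 ⊕ K) ⊕ (M2 ⊕ K) = M1 ⊕ M2 — the shared key cancels under XOR.
f6 XOR cd = 3b
8f XOR 88 = 07
68 XOR 49 = 21
09 XOR 11 = 18
52 XOR b7 = e5
f4 XOR 1c = e8
54 XOR ef = bb
9c XOR 4f = d3
95 XOR 11 = 84
ea XOR 44 = ae
98 XOR 59 = c1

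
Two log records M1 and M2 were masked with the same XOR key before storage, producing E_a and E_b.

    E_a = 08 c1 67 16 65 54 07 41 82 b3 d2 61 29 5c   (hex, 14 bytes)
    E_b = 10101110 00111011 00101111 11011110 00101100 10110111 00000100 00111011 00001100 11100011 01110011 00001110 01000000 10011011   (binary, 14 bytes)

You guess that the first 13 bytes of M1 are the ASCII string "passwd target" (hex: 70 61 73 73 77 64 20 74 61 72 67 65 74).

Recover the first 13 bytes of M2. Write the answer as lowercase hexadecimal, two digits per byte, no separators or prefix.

First, E_a ⊕ E_b = (M1 ⊕ K) ⊕ (M2 ⊕ K) = M1 ⊕ M2, so the key drops out. Then M2 = (M1 ⊕ M2) ⊕ M1 over the first 13 bytes.
byte 0: (08 xor ae) xor 70 = a6 xor 70 = d6
byte 1: (c1 xor 3b) xor 61 = fa xor 61 = 9b
byte 2: (67 xor 2f) xor 73 = 48 xor 73 = 3b
byte 3: (16 xor de) xor 73 = c8 xor 73 = bb
byte 4: (65 xor 2c) xor 77 = 49 xor 77 = 3e
byte 5: (54 xor b7) xor 64 = e3 xor 64 = 87
byte 6: (07 xor 04) xor 20 = 03 xor 20 = 23
byte 7: (41 xor 3b) xor 74 = 7a xor 74 = 0e
byte 8: (82 xor 0c) xor 61 = 8e xor 61 = ef
byte 9: (b3 xor e3) xor 72 = 50 xor 72 = 22
byte 10: (d2 xor 73) xor 67 = a1 xor 67 = c6
byte 11: (61 xor 0e) xor 65 = 6f xor 65 = 0a
byte 12: (29 xor 40) xor 74 = 69 xor 74 = 1d

d69b3bbb3e87230eef22c60a1d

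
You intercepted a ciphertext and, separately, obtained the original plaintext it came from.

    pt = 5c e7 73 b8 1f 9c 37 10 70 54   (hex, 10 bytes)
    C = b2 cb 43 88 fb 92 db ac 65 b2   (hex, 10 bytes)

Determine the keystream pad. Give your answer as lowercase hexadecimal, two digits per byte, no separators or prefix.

Since C = pt ⊕ pad, XORing both sides with pt gives pad = pt ⊕ C.
01011100 xor 10110010 = 11101110
11100111 xor 11001011 = 00101100
01110011 xor 01000011 = 00110000
10111000 xor 10001000 = 00110000
00011111 xor 11111011 = 11100100
10011100 xor 10010010 = 00001110
00110111 xor 11011011 = 11101100
00010000 xor 10101100 = 10111100
01110000 xor 01100101 = 00010101
01010100 xor 10110010 = 11100110

ee2c3030e40eecbc15e6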